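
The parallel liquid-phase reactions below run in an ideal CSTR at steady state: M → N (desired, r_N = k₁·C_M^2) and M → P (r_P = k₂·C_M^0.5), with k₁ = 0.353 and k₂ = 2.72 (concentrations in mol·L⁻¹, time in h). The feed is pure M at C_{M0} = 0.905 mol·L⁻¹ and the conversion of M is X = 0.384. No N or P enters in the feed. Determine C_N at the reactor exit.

Exit C_M = C_{M0}(1−X) = 0.905×0.616 = 0.5575 mol·L⁻¹.
A CSTR operates uniformly at the exit composition, giving r_N = 0.1097 and r_P = 2.031 (each k·C_M^n at C_M = 0.5575).
Fraction of consumed M going to N: r_N/(r_N+r_P) = 0.05125.
C_N = 0.05125·C_{M0}·X = 0.05125×0.905×0.384 = 0.0178 mol·L⁻¹.

0.0178 mol·L⁻¹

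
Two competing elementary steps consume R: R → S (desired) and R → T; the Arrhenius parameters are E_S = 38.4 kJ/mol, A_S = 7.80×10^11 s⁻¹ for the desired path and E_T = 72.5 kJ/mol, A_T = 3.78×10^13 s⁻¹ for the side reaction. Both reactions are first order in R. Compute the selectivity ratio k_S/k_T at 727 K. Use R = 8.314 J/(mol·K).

Since both paths have the same order in R, the concentration cancels and S_{S/T} = k_S/k_T = (A_S/A_T)·exp[(E_T−E_S)/(RT)].
(E_T−E_S)/(RT) = (72.5−38.4)×10³/(8.314×727) = 34100/6044 = 5.642.
k_S/k_T = (7.80×10^11/3.78×10^13)·exp(5.642) = 0.02063 × 281.9 = 5.82.

5.82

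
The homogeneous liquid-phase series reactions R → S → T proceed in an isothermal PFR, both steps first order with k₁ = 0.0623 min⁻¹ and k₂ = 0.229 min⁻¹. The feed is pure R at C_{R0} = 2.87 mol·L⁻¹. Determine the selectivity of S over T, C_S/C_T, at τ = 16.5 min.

For first-order series with pure R initially, C_S(τ) = k₁C_{R0}/(k₂−k₁)·(e^(−k₁τ) − e^(−k₂τ)).
e^(−k₁τ) = e^(−0.0623×16.5) = e^(−1.028) = 0.3577; e^(−k₂τ) = e^(−3.779) = 0.02286.
C_S = 0.0623×2.87/(0.229−0.0623) × (0.3577−0.02286) = 1.073×0.3349 = 0.3592 mol·L⁻¹.
C_R = C_{R0}e^(−k₁τ) = 1.027 mol·L⁻¹, so C_T = C_{R0}−C_R−C_S = 1.484 mol·L⁻¹; C_S/C_T = 0.242.

0.242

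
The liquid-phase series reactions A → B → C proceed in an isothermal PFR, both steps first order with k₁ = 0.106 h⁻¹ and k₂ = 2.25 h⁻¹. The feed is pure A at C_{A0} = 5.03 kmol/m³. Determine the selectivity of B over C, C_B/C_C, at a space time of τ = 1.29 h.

0.462

The intermediate concentration in a first-order A→B→C sequence is C_B = k₁C_{A0}(e^(−k₁τ) − e^(−k₂τ))/(k₂−k₁).
e^(−k₁τ) = e^(−0.106×1.29) = e^(−0.1367) = 0.8722; e^(−k₂τ) = e^(−2.902) = 0.05489.
C_B = 0.106×5.03/(2.25−0.106) × (0.8722−0.05489) = 0.2487×0.8173 = 0.2033 kmol/m³.
C_A = C_{A0}e^(−k₁τ) = 4.387 kmol/m³, so C_C = C_{A0}−C_A−C_B = 0.4396 kmol/m³; C_B/C_C = 0.462.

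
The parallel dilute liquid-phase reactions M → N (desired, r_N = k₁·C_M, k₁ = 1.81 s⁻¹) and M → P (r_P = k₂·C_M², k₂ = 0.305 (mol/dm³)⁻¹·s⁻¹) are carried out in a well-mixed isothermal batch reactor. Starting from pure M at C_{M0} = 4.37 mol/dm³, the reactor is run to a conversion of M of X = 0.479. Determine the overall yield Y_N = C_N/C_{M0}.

0.308

C_M = C_{M0}(1−X) = 2.277 mol/dm³.
Along a PFR/batch, dC_N/dC_M = −r_N/(r_N+r_P) = −k₁/(k₁+k₂·C_M).
Integrating from C_{M0} to C_M: C_N = (1.81/0.305)·ln[(1.81+0.305·4.37)/(1.81+0.305·2.28)] = 5.934·ln(3.143/2.504) = 1.348 mol/dm³.
Y_N = C_N/C_{M0} = 1.348/4.37 = 0.308.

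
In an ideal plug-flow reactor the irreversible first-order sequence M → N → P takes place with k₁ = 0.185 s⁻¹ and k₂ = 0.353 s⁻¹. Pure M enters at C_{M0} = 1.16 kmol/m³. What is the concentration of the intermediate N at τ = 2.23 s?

For first-order series with pure M initially, C_N(τ) = k₁C_{M0}/(k₂−k₁)·(e^(−k₁τ) − e^(−k₂τ)).
e^(−k₁τ) = e^(−0.185×2.23) = e^(−0.4125) = 0.6620; e^(−k₂τ) = e^(−0.7872) = 0.4551.
C_N = 0.185×1.16/(0.353−0.185) × (0.6620−0.4551) = 1.277×0.2068 = 0.2642 kmol/m³.

0.264 kmol/m³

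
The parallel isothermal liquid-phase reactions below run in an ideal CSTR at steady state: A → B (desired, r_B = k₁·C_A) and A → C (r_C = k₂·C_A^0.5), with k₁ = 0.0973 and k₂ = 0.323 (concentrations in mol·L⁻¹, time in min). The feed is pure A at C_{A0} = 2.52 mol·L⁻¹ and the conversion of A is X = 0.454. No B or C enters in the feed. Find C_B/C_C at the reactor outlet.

Exit C_A = C_{A0}(1−X) = 2.52×0.546 = 1.376 mol·L⁻¹.
Rates in a CSTR are evaluated at the outlet concentration: r_B = 0.0973×1.376 = 0.1339, r_C = 0.323×1.376^0.5 = 0.3789.
Overall selectivity = C_B/C_C = r_Bτ/(r_Cτ) = r_B/r_C = 0.353.

0.353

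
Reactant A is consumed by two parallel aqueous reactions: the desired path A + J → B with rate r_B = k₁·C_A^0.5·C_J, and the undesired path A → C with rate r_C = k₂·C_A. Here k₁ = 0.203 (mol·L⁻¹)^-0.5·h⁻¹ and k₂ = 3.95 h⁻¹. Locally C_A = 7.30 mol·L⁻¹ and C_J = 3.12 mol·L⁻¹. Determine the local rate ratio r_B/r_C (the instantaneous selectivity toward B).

S_{B/C} = r_B/r_C = (k₁·C_A^0.5·C_J)/(k₂·C_A) = (k₁/k₂)·C_A^-0.5·C_J.
= (0.203×7.300^0.5×3.120) / (3.95×7.300) = 1.711/28.84 = 0.0593.
The undesired path is higher order in A, so low C_A (CSTR or dilute feed) favours B.

0.0593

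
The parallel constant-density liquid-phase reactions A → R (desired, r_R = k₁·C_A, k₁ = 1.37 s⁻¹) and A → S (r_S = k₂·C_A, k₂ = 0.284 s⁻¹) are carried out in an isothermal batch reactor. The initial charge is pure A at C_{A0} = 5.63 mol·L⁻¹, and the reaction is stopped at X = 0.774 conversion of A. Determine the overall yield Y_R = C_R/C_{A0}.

C_A = C_{A0}(1−X) = 1.272 mol·L⁻¹.
Both paths are first order in A, so the instantaneous fraction to R is constant: dC_R/d(−C_A) = k₁/(k₁+k₂) = 0.8283.
C_R = 0.8283·(C_{A0}−C_A) = 0.8283×4.358 = 3.61 mol·L⁻¹.
Y_R = C_R/C_{A0} = 3.609/5.63 = 0.641.

0.641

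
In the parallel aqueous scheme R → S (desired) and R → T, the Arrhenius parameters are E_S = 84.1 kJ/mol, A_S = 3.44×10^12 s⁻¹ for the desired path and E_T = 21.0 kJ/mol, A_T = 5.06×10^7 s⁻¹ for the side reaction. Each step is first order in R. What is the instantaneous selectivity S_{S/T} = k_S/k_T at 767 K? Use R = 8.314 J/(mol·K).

With equal orders, S_{S/T} = k_S/k_T = (A_S/A_T)·exp[(E_T−E_S)/(RT)].
(E_T−E_S)/(RT) = (21.0−84.1)×10³/(8.314×767) = -63100/6377 = -9.895.
k_S/k_T = (3.44×10^12/5.06×10^7)·exp(-9.895) = 67984 × 5.042×10^-5 = 3.43.

3.43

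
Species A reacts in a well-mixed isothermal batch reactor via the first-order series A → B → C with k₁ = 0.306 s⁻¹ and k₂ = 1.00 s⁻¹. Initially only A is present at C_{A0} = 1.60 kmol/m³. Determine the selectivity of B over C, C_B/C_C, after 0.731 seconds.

2.33

For first-order series with pure A initially, C_B(t) = k₁C_{A0}/(k₂−k₁)·(e^(−k₁t) − e^(−k₂t)).
e^(−k₁t) = e^(−0.306×0.731) = e^(−0.2237) = 0.7996; e^(−k₂t) = e^(−0.7310) = 0.4814.
C_B = 0.306×1.60/(1.00−0.306) × (0.7996−0.4814) = 0.7055×0.3181 = 0.2244 kmol/m³.
C_A = C_{A0}e^(−k₁t) = 1.279 kmol/m³, so C_C = C_{A0}−C_A−C_B = 0.09625 kmol/m³; C_B/C_C = 2.33.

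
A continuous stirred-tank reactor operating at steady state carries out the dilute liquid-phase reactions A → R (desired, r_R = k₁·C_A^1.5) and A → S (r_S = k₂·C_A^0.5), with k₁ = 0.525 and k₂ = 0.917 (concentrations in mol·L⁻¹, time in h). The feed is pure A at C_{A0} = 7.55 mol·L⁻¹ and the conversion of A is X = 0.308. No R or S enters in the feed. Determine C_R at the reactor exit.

Exit C_A = C_{A0}(1−X) = 7.55×0.692 = 5.225 mol·L⁻¹.
Rates in a CSTR are evaluated at the outlet concentration: r_R = 0.525×5.225^1.5 = 6.270, r_S = 0.917×5.225^0.5 = 2.096.
Fraction of consumed A going to R: r_R/(r_R+r_S) = 0.7494.
C_R = 0.7494·C_{A0}·X = 0.7494×7.55×0.308 = 1.74 mol·L⁻¹.

1.74 mol·L⁻¹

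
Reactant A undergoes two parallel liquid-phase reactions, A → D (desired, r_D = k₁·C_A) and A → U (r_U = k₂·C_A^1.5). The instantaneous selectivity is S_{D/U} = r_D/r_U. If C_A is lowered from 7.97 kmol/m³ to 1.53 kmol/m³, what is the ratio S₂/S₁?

2.28

S_{D/U} = (k₁/k₂)·C_A^-0.5, so S₂/S₁ = (C_{A,2}/C_{A,1})^-0.5.
= (1.53/7.97)^(-0.5) = (0.1920)^(-0.5) = 2.28.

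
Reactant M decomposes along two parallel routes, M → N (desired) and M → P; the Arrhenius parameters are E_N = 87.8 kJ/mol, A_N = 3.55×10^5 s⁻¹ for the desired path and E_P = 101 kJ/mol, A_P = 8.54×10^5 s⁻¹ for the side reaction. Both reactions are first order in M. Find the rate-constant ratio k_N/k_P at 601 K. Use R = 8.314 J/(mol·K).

5.84

k_N/k_P = (A_N/A_P)·exp[−(E_N−E_P)/(RT)] = (A_N/A_P)·exp[(E_P−E_N)/(RT)].
(E_P−E_N)/(RT) = (101−87.8)×10³/(8.314×601) = 13200/4997 = 2.642.
k_N/k_P = (3.55×10^5/8.54×10^5)·exp(2.642) = 0.4157 × 14.04 = 5.84.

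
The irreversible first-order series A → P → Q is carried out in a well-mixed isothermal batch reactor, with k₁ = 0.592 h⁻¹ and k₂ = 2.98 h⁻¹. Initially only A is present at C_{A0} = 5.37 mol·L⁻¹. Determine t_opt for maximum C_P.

The intermediate peaks when r₁ = r₂, i.e. k₁e^(−k₁t) = k₂e^(−k₂t), giving t_opt = ln(k₂/k₁)/(k₂−k₁).
= ln(2.98/0.592)/(2.98−0.592) = ln(5.034)/2.388 = 1.616/2.388 = 0.677 h.

0.677 h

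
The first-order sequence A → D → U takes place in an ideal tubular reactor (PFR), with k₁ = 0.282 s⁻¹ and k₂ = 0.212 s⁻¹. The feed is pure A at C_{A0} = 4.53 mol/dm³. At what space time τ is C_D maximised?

Setting dC_D/dτ = 0 gives τ_opt = ln(k₂/k₁)/(k₂−k₁).
= ln(0.212/0.282)/(0.212−0.282) = ln(0.7518)/-0.07000 = -0.2853/-0.07000 = 4.08 s.

4.08 s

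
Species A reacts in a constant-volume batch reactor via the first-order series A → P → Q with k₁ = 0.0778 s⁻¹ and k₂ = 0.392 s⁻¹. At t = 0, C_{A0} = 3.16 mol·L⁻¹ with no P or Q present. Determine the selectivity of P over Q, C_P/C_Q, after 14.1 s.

0.140

Solving the coupled first-order balances gives C_P(t) = [k₁/(k₂−k₁)]·C_{A0}·(e^(−k₁t) − e^(−k₂t)).
e^(−k₁t) = e^(−0.0778×14.1) = e^(−1.097) = 0.3339; e^(−k₂t) = e^(−5.527) = 0.003977.
C_P = 0.0778×3.16/(0.392−0.0778) × (0.3339−0.003977) = 0.7825×0.3299 = 0.2581 mol·L⁻¹.
C_A = C_{A0}e^(−k₁t) = 1.055 mol·L⁻¹, so C_Q = C_{A0}−C_A−C_P = 1.847 mol·L⁻¹; C_P/C_Q = 0.140.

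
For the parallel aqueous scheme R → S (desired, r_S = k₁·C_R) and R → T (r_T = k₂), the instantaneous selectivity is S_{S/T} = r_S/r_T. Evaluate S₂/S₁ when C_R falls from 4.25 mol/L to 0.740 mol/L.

0.174

S_{S/T} = (k₁/k₂)·C_R, so S₂/S₁ = (C_{R,2}/C_{R,1}).
= 0.740/4.25 = 0.174.
Selectivity toward S falls as C_R falls — high-concentration operation is favoured.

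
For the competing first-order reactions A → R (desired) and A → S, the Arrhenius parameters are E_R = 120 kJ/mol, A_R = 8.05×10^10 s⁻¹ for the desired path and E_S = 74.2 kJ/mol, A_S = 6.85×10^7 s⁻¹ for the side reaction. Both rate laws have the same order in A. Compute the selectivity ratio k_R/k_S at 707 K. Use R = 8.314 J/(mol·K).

With equal orders, S_{R/S} = k_R/k_S = (A_R/A_S)·exp[(E_S−E_R)/(RT)].
(E_S−E_R)/(RT) = (74.2−120)×10³/(8.314×707) = -45800/5878 = -7.792.
k_R/k_S = (8.05×10^10/6.85×10^7)·exp(-7.792) = 1175 × 4.131×10^-4 = 0.485.
Since E_R > E_S, raising the temperature improves selectivity toward R.

0.485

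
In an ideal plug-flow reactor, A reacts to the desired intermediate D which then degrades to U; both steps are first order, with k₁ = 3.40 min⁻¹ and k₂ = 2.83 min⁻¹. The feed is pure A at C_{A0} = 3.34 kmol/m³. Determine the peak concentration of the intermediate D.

For a first-order series the maximum intermediate yield is C_{D,max}/C_{A0} = (k₁/k₂)^[k₂/(k₂−k₁)].
= (3.40/2.83)^(2.83/(2.83−3.40)) = (1.201)^(-4.965) = 0.4021.
C_{D,max} = 0.4021×3.34 = 1.34 kmol/m³.

1.34 kmol/m³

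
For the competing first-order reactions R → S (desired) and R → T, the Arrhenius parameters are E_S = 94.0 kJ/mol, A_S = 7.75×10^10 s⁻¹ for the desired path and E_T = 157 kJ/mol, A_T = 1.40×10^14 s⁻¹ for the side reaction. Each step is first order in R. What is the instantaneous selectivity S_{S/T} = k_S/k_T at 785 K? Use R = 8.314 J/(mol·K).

With equal orders, S_{S/T} = k_S/k_T = (A_S/A_T)·exp[(E_T−E_S)/(RT)].
(E_T−E_S)/(RT) = (157−94.0)×10³/(8.314×785) = 63000/6526 = 9.653.
k_S/k_T = (7.75×10^10/1.40×10^14)·exp(9.653) = 5.536×10^-4 × 15568 = 8.62.
Since E_S < E_T, lowering the temperature improves selectivity toward S.

8.62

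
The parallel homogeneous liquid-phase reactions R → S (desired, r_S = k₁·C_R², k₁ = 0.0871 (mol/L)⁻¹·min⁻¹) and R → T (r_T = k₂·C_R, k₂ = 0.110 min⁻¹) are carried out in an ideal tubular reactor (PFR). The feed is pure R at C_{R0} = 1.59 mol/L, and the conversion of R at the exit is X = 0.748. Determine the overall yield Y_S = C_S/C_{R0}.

0.320

C_R = C_{R0}(1−X) = 0.4007 mol/L.
Along a PFR/batch, dC_T/dC_R = −r_T/(r_S+r_T) = −k₂/(k₂+k₁·C_R).
Integrating from C_{R0} to C_R: C_T = (0.110/0.0871)·ln[(0.110+0.0871·1.59)/(0.110+0.0871·0.401)] = 1.263·ln(0.2485/0.1449) = 0.6812 mol/L.
Then C_S = (C_{R0}−C_R) − C_T = 1.189 − 0.6812 = 0.5082 mol/L.
Y_S = C_S/C_{R0} = 0.5082/1.59 = 0.320.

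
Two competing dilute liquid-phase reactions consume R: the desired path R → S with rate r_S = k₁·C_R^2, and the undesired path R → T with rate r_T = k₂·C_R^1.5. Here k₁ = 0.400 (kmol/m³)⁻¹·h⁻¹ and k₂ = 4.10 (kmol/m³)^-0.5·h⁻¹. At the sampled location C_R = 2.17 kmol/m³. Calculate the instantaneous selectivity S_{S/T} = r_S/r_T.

0.144

S_{S/T} = r_S/r_T = (k₁·C_R^2)/(k₂·C_R^1.5) = (k₁/k₂)·C_R^0.5.
= (0.400×2.170^2) / (4.10×2.170^1.5) = 1.884/13.11 = 0.144.
Since the desired path is higher order in R, keeping C_R high (PFR or concentrated feed) favours S.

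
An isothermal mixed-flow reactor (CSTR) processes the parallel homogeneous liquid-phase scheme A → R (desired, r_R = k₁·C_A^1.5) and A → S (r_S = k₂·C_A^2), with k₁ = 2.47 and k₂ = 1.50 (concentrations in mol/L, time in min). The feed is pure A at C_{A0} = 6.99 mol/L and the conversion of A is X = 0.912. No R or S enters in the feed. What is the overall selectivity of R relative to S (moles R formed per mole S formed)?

2.10

Exit C_A = C_{A0}(1−X) = 6.99×0.0880 = 0.6151 mol/L.
Rates in a CSTR are evaluated at the outlet concentration: r_R = 2.47×0.6151^1.5 = 1.192, r_S = 1.50×0.6151^2 = 0.5676.
Overall selectivity = C_R/C_S = r_Rτ/(r_Sτ) = r_R/r_S = 2.10.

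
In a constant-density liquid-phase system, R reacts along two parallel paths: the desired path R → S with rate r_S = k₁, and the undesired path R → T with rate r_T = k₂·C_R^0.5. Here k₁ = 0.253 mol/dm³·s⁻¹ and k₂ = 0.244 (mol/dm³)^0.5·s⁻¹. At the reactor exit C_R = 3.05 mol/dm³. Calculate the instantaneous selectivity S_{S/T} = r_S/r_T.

0.594

S_{S/T} = r_S/r_T = (k₁)/(k₂·C_R^0.5) = (k₁/k₂)·C_R^-0.5.
= (0.253) / (0.244×3.050^0.5) = 0.2530/0.4261 = 0.594.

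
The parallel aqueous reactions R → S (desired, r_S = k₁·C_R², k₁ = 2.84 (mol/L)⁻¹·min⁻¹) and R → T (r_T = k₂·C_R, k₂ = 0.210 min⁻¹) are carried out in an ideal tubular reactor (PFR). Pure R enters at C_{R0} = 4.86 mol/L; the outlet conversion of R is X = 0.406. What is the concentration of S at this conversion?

1.94 mol/L

C_R = C_{R0}(1−X) = 2.887 mol/L.
Along a PFR/batch, dC_T/dC_R = −r_T/(r_S+r_T) = −k₂/(k₂+k₁·C_R).
Integrating from C_{R0} to C_R: C_T = (0.210/2.84)·ln[(0.210+2.84·4.86)/(0.210+2.84·2.89)] = 0.07394·ln(14.01/8.409) = 0.03776 mol/L.
Then C_S = (C_{R0}−C_R) − C_T = 1.973 − 0.03776 = 1.935 mol/L.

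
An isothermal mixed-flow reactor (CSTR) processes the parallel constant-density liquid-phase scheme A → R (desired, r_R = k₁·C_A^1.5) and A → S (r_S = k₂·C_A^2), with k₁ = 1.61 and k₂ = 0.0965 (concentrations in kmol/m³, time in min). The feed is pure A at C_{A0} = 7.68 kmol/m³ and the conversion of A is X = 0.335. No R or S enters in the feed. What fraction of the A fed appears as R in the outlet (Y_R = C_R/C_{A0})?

0.295

Exit C_A = C_{A0}(1−X) = 7.68×0.665 = 5.107 kmol/m³.
Rates in a CSTR are evaluated at the outlet concentration: r_R = 1.61×5.107^1.5 = 18.58, r_S = 0.0965×5.107^2 = 2.517.
Fraction of consumed A going to R: r_R/(r_R+r_S) = 0.8807.
C_R = 0.8807·C_{A0}·X = 0.8807×7.68×0.335 = 2.27 kmol/m³; Y_R = C_R/C_{A0} = 0.295.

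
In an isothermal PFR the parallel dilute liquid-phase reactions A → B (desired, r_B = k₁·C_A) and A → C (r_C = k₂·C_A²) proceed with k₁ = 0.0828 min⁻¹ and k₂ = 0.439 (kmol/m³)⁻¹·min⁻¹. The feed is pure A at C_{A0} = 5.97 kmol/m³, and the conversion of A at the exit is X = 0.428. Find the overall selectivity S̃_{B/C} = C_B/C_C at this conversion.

C_A = C_{A0}(1−X) = 3.415 kmol/m³.
Along a PFR/batch, dC_B/dC_A = −r_B/(r_B+r_C) = −k₁/(k₁+k₂·C_A).
Integrating from C_{A0} to C_A: C_B = (0.0828/0.439)·ln[(0.0828+0.439·5.97)/(0.0828+0.439·3.41)] = 0.1886·ln(2.704/1.582) = 0.1011 kmol/m³.
C_C = (C_{A0}−C_A)−C_B = 2.454 kmol/m³; S̃_{B/C} = 0.1011/2.454 = 0.0412.

0.0412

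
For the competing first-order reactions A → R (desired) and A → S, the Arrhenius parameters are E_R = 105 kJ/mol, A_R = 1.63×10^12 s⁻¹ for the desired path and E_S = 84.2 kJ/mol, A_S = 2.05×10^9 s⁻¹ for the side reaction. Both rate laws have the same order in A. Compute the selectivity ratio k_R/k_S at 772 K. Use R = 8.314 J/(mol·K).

k_R/k_S = (A_R/A_S)·exp[−(E_R−E_S)/(RT)] = (A_R/A_S)·exp[(E_S−E_R)/(RT)].
(E_S−E_R)/(RT) = (84.2−105)×10³/(8.314×772) = -20800/6418 = -3.241.
k_R/k_S = (1.63×10^12/2.05×10^9)·exp(-3.241) = 795.1 × 0.03914 = 31.1.

31.1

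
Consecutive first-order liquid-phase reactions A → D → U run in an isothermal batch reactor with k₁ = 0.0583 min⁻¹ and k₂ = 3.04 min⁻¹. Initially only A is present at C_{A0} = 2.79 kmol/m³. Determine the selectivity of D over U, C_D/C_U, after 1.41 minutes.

0.290

Solving the coupled first-order balances gives C_D(t) = [k₁/(k₂−k₁)]·C_{A0}·(e^(−k₁t) − e^(−k₂t)).
e^(−k₁t) = e^(−0.0583×1.41) = e^(−0.08220) = 0.9211; e^(−k₂t) = e^(−4.286) = 0.01375.
C_D = 0.0583×2.79/(3.04−0.0583) × (0.9211−0.01375) = 0.05455×0.9073 = 0.04950 kmol/m³.
C_A = C_{A0}e^(−k₁t) = 2.570 kmol/m³, so C_U = C_{A0}−C_A−C_D = 0.1707 kmol/m³; C_D/C_U = 0.290.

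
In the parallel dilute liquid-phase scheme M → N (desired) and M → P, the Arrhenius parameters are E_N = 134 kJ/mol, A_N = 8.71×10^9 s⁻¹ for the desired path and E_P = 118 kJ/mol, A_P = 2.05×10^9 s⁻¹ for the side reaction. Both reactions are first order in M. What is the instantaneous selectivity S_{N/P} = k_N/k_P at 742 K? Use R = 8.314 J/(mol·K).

0.318

Since both paths have the same order in M, the concentration cancels and S_{N/P} = k_N/k_P = (A_N/A_P)·exp[(E_P−E_N)/(RT)].
(E_P−E_N)/(RT) = (118−134)×10³/(8.314×742) = -16000/6169 = -2.594.
k_N/k_P = (8.71×10^9/2.05×10^9)·exp(-2.594) = 4.249 × 0.07475 = 0.318.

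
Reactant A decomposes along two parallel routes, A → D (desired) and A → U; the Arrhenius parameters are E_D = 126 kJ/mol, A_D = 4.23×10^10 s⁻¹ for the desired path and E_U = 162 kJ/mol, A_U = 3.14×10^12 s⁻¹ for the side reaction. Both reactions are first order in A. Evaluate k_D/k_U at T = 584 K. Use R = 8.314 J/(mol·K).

With equal orders, S_{D/U} = k_D/k_U = (A_D/A_U)·exp[(E_U−E_D)/(RT)].
(E_U−E_D)/(RT) = (162−126)×10³/(8.314×584) = 36000/4855 = 7.414.
k_D/k_U = (4.23×10^10/3.14×10^12)·exp(7.414) = 0.01347 × 1660 = 22.4.
Since E_D < E_U, lowering the temperature improves selectivity toward D.

22.4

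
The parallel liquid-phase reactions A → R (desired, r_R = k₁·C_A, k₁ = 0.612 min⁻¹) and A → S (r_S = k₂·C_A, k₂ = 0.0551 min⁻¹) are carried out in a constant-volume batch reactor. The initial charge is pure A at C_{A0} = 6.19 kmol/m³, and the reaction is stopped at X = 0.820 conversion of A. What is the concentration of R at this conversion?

4.66 kmol/m³

C_A = C_{A0}(1−X) = 1.114 kmol/m³.
Both paths are first order in A, so the instantaneous fraction to R is constant: dC_R/d(−C_A) = k₁/(k₁+k₂) = 0.9174.
C_R = 0.9174·(C_{A0}−C_A) = 0.9174×5.076 = 4.66 kmol/m³.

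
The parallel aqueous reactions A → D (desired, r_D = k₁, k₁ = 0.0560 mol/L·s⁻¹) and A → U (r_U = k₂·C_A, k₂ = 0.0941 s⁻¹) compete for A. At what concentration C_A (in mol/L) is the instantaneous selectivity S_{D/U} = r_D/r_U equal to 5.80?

S_{D/U} = (k₁/k₂)·C_A⁻¹ ⇒ C_A = (S·k₂/k₁)^(-1).
= (5.80×0.0941/0.0560)^(-1) = (9.746)^(-1) = 0.103 mol/L.

0.103 mol/L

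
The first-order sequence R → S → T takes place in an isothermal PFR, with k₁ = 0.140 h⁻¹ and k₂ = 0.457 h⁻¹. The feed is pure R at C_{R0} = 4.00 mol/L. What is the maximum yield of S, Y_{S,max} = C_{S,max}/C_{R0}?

0.182

Evaluating C_S at τ_opt = ln(k₂/k₁)/(k₂−k₁) gives C_{S,max}/C_{R0} = (k₁/k₂)^[k₂/(k₂−k₁)].
= (0.140/0.457)^(0.457/(0.457−0.140)) = (0.3063)^(1.442) = 0.1817.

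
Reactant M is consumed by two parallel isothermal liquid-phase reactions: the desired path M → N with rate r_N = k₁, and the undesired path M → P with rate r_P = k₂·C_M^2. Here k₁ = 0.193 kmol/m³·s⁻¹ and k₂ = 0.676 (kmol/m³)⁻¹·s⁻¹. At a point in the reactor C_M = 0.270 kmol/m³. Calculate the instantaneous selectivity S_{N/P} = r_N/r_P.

S_{N/P} = r_N/r_P = (k₁)/(k₂·C_M^2) = (k₁/k₂)·C_M^-2.
= (0.193) / (0.676×0.2700^2) = 0.1930/0.04928 = 3.92.
The undesired path is higher order in M, so low C_M (CSTR or dilute feed) favours N.

3.92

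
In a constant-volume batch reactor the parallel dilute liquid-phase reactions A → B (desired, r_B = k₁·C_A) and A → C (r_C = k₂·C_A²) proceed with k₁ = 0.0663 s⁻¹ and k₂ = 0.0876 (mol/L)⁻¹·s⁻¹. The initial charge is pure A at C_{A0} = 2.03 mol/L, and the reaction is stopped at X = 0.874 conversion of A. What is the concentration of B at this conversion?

0.766 mol/L

C_A = C_{A0}(1−X) = 0.2558 mol/L.
Along a PFR/batch, dC_B/dC_A = −r_B/(r_B+r_C) = −k₁/(k₁+k₂·C_A).
Integrating from C_{A0} to C_A: C_B = (0.0663/0.0876)·ln[(0.0663+0.0876·2.03)/(0.0663+0.0876·0.256)] = 0.7568·ln(0.2441/0.08871) = 0.7662 mol/L.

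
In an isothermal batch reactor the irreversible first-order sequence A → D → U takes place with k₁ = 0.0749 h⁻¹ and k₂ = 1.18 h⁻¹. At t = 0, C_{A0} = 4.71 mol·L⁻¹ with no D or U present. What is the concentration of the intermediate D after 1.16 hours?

0.211 mol·L⁻¹

The intermediate concentration in a first-order A→B→C sequence is C_D = k₁C_{A0}(e^(−k₁t) − e^(−k₂t))/(k₂−k₁).
e^(−k₁t) = e^(−0.0749×1.16) = e^(−0.08688) = 0.9168; e^(−k₂t) = e^(−1.369) = 0.2544.
C_D = 0.0749×4.71/(1.18−0.0749) × (0.9168−0.2544) = 0.3192×0.6624 = 0.2114 mol·L⁻¹.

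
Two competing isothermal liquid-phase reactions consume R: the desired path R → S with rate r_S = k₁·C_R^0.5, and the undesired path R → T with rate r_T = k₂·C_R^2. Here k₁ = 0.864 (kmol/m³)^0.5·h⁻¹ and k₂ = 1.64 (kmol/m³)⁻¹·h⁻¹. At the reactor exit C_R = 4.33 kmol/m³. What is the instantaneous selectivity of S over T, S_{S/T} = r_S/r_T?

S_{S/T} = r_S/r_T = (k₁·C_R^0.5)/(k₂·C_R^2) = (k₁/k₂)·C_R^-1.5.
= (0.864×4.330^0.5) / (1.64×4.330^2) = 1.798/30.75 = 0.0585.
The undesired path is higher order in R, so low C_R (CSTR or dilute feed) favours S.

0.0585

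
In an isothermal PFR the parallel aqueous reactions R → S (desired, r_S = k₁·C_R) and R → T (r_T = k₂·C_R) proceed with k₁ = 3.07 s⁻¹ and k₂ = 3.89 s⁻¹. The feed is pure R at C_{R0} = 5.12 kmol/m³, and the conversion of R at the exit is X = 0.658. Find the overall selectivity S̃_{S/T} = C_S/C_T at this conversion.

0.789

C_R = C_{R0}(1−X) = 1.751 kmol/m³.
Both paths are first order in R, so the instantaneous fraction to S is constant: dC_S/d(−C_R) = k₁/(k₁+k₂) = 0.4411.
C_S = 0.4411·(C_{R0}−C_R) = 0.4411×3.369 = 1.49 kmol/m³.
C_T = (C_{R0}−C_R)−C_S = 1.883 kmol/m³; S̃_{S/T} = 1.486/1.883 = 0.789.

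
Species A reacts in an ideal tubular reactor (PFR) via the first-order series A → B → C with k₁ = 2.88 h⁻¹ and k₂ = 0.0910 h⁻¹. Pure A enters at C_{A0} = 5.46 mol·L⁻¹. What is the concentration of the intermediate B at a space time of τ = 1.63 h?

For first-order series with pure A initially, C_B(τ) = k₁C_{A0}/(k₂−k₁)·(e^(−k₁τ) − e^(−k₂τ)).
e^(−k₁τ) = e^(−2.88×1.63) = e^(−4.694) = 0.009146; e^(−k₂τ) = e^(−0.1483) = 0.8621.
C_B = 2.88×5.46/(0.0910−2.88) × (0.009146−0.8621) = (-5.638)×(-0.8530) = 4.809 mol·L⁻¹.

4.81 mol·L⁻¹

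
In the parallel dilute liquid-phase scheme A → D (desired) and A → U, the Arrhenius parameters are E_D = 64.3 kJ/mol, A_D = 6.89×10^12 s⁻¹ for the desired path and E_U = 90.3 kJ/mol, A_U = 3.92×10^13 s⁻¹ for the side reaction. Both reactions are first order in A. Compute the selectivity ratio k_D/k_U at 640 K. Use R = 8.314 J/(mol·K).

With equal orders, S_{D/U} = k_D/k_U = (A_D/A_U)·exp[(E_U−E_D)/(RT)].
(E_U−E_D)/(RT) = (90.3−64.3)×10³/(8.314×640) = 26000/5321 = 4.886.
k_D/k_U = (6.89×10^12/3.92×10^13)·exp(4.886) = 0.1758 × 132.5 = 23.3.

23.3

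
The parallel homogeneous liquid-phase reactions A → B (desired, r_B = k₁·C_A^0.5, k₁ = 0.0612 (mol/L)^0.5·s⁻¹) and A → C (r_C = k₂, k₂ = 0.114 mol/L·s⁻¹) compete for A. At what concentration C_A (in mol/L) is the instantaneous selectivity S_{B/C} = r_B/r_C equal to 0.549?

S_{B/C} = (k₁/k₂)·C_A^0.5 ⇒ C_A = (S·k₂/k₁)^(2).
= (0.549×0.114/0.0612)^(2) = (1.023)^(2) = 1.05 mol/L.

1.05 mol/L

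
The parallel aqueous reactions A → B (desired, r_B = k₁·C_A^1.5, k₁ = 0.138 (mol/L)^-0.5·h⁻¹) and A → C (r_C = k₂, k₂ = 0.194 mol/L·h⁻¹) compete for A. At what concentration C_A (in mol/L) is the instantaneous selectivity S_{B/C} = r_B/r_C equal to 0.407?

0.689 mol/L

S_{B/C} = (k₁/k₂)·C_A^1.5 ⇒ C_A = (S·k₂/k₁)^(1/1.5).
= (0.407×0.194/0.138)^(0.6667) = (0.5722)^(0.6667) = 0.689 mol/L.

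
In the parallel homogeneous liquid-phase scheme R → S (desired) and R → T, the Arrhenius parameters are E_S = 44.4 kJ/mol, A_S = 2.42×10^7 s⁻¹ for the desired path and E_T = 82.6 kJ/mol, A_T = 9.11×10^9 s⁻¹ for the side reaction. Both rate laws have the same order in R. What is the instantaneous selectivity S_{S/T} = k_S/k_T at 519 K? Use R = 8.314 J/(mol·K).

k_S/k_T = (A_S/A_T)·exp[−(E_S−E_T)/(RT)] = (A_S/A_T)·exp[(E_T−E_S)/(RT)].
(E_T−E_S)/(RT) = (82.6−44.4)×10³/(8.314×519) = 38200/4315 = 8.853.
k_S/k_T = (2.42×10^7/9.11×10^9)·exp(8.853) = 0.002656 × 6995 = 18.6.

18.6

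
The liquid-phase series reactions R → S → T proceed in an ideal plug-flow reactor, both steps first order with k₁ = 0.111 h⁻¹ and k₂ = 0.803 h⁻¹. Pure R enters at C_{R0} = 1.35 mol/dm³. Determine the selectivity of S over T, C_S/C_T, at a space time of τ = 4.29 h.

0.332

The intermediate concentration in a first-order A→B→C sequence is C_S = k₁C_{R0}(e^(−k₁τ) − e^(−k₂τ))/(k₂−k₁).
e^(−k₁τ) = e^(−0.111×4.29) = e^(−0.4762) = 0.6211; e^(−k₂τ) = e^(−3.445) = 0.03191.
C_S = 0.111×1.35/(0.803−0.111) × (0.6211−0.03191) = 0.2165×0.5892 = 0.1276 mol/dm³.
C_R = C_{R0}e^(−k₁τ) = 0.8385 mol/dm³, so C_T = C_{R0}−C_R−C_S = 0.3839 mol/dm³; C_S/C_T = 0.332.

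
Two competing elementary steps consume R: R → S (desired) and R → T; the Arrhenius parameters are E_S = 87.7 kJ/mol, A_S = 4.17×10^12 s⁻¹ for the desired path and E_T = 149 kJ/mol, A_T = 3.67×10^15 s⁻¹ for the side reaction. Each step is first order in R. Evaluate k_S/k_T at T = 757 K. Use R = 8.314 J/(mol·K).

19.3

k_S/k_T = (A_S/A_T)·exp[−(E_S−E_T)/(RT)] = (A_S/A_T)·exp[(E_T−E_S)/(RT)].
(E_T−E_S)/(RT) = (149−87.7)×10³/(8.314×757) = 61300/6294 = 9.740.
k_S/k_T = (4.17×10^12/3.67×10^15)·exp(9.740) = 0.001136 × 16982 = 19.3.
Since E_S < E_T, lowering the temperature improves selectivity toward S.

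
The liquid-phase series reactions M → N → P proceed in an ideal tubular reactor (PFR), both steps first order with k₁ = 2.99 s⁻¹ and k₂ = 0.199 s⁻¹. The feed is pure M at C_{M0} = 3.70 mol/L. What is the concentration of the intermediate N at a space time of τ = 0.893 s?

The intermediate concentration in a first-order A→B→C sequence is C_N = k₁C_{M0}(e^(−k₁τ) − e^(−k₂τ))/(k₂−k₁).
e^(−k₁τ) = e^(−2.99×0.893) = e^(−2.670) = 0.06925; e^(−k₂τ) = e^(−0.1777) = 0.8372.
C_N = 2.99×3.70/(0.199−2.99) × (0.06925−0.8372) = (-3.964)×(-0.7679) = 3.044 mol/L.

3.04 mol/L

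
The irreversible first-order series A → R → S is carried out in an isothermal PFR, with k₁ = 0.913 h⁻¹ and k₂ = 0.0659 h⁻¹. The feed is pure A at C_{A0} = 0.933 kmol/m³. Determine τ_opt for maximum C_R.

Setting dC_R/dτ = 0 gives τ_opt = ln(k₂/k₁)/(k₂−k₁).
= ln(0.0659/0.913)/(0.0659−0.913) = ln(0.07218)/-0.8471 = -2.629/-0.8471 = 3.10 h.

3.10 h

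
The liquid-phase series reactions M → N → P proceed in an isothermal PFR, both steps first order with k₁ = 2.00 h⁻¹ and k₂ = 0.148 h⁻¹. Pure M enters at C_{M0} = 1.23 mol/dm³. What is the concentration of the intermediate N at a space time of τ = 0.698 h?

0.869 mol/dm³

For first-order series with pure M initially, C_N(τ) = k₁C_{M0}/(k₂−k₁)·(e^(−k₁τ) − e^(−k₂τ)).
e^(−k₁τ) = e^(−2.00×0.698) = e^(−1.396) = 0.2476; e^(−k₂τ) = e^(−0.1033) = 0.9019.
C_N = 2.00×1.23/(0.148−2.00) × (0.2476−0.9019) = (-1.328)×(-0.6543) = 0.8691 mol/dm³.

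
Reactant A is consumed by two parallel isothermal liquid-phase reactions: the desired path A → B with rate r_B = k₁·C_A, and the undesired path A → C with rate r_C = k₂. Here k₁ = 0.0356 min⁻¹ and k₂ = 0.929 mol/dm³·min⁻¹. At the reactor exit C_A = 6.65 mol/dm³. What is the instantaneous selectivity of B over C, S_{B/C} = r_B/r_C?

S_{B/C} = r_B/r_C = (k₁·C_A)/(k₂) = (k₁/k₂)·C_A.
= (0.0356×6.650) / (0.929) = 0.2367/0.9290 = 0.255.
Since the desired path is higher order in A, keeping C_A high (PFR or concentrated feed) favours B.

0.255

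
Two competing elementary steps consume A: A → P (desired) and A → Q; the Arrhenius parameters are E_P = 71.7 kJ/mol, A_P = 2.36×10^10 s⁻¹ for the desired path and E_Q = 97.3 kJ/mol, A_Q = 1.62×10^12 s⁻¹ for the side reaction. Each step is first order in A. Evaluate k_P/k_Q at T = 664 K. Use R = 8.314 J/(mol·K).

1.50

With equal orders, S_{P/Q} = k_P/k_Q = (A_P/A_Q)·exp[(E_Q−E_P)/(RT)].
(E_Q−E_P)/(RT) = (97.3−71.7)×10³/(8.314×664) = 25600/5520 = 4.637.
k_P/k_Q = (2.36×10^10/1.62×10^12)·exp(4.637) = 0.01457 × 103.3 = 1.50.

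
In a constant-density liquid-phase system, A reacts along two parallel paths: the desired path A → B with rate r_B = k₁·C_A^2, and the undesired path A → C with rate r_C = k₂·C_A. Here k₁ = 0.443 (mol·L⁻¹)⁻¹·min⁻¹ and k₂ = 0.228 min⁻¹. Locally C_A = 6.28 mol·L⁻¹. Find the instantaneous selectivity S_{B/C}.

12.2

S_{B/C} = r_B/r_C = (k₁·C_A^2)/(k₂·C_A) = (k₁/k₂)·C_A.
= (0.443×6.280^2) / (0.228×6.280) = 17.47/1.432 = 12.2.
Since the desired path is higher order in A, keeping C_A high (PFR or concentrated feed) favours B.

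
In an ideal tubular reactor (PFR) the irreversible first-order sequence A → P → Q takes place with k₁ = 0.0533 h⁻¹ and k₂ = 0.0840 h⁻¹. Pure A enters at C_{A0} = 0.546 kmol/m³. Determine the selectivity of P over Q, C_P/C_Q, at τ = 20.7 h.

For first-order series with pure A initially, C_P(τ) = k₁C_{A0}/(k₂−k₁)·(e^(−k₁τ) − e^(−k₂τ)).
e^(−k₁τ) = e^(−0.0533×20.7) = e^(−1.103) = 0.3318; e^(−k₂τ) = e^(−1.739) = 0.1757.
C_P = 0.0533×0.546/(0.0840−0.0533) × (0.3318−0.1757) = 0.9479×0.1560 = 0.1479 kmol/m³.
C_A = C_{A0}e^(−k₁τ) = 0.1811 kmol/m³, so C_Q = C_{A0}−C_A−C_P = 0.2169 kmol/m³; C_P/C_Q = 0.682.

0.682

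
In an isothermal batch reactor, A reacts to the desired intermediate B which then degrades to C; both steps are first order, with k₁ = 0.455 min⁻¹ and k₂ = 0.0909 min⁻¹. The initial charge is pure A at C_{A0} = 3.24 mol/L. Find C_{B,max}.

For a first-order series the maximum intermediate yield is C_{B,max}/C_{A0} = (k₁/k₂)^[k₂/(k₂−k₁)].
= (0.455/0.0909)^(0.0909/(0.0909−0.455)) = (5.006)^(-0.2497) = 0.6689.
C_{B,max} = 0.6689×3.24 = 2.17 mol/L.

2.17 mol/L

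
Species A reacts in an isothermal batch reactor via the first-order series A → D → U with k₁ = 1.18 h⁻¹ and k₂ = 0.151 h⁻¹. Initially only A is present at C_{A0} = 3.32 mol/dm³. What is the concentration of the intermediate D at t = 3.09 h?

The intermediate concentration in a first-order A→B→C sequence is C_D = k₁C_{A0}(e^(−k₁t) − e^(−k₂t))/(k₂−k₁).
e^(−k₁t) = e^(−1.18×3.09) = e^(−3.646) = 0.02609; e^(−k₂t) = e^(−0.4666) = 0.6271.
C_D = 1.18×3.32/(0.151−1.18) × (0.02609−0.6271) = (-3.807)×(-0.6010) = 2.288 mol/dm³.

2.29 mol/dm³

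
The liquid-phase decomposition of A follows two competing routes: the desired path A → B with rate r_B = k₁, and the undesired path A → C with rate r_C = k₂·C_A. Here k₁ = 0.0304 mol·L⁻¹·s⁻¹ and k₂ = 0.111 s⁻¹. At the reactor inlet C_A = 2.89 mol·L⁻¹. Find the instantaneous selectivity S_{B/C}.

0.0948

S_{B/C} = r_B/r_C = (k₁)/(k₂·C_A) = (k₁/k₂)·C_A⁻¹.
= (0.0304) / (0.111×2.890) = 0.03040/0.3208 = 0.0948.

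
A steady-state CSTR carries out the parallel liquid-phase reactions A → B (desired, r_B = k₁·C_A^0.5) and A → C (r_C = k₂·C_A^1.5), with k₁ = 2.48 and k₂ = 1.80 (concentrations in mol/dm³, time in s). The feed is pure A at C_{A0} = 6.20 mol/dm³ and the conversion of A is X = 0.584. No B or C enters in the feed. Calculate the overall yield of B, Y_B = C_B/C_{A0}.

Exit C_A = C_{A0}(1−X) = 6.20×0.416 = 2.579 mol/dm³.
Rates in a CSTR are evaluated at the outlet concentration: r_B = 2.48×2.579^0.5 = 3.983, r_C = 1.80×2.579^1.5 = 7.456.
Fraction of consumed A going to B: r_B/(r_B+r_C) = 0.3482.
C_B = 0.3482·C_{A0}·X = 0.3482×6.20×0.584 = 1.26 mol/dm³; Y_B = C_B/C_{A0} = 0.203.

0.203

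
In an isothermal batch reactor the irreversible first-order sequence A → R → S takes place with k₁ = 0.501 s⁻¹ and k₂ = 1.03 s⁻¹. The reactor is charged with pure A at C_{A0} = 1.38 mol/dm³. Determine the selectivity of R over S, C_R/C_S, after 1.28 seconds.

1.08

For first-order series with pure A initially, C_R(t) = k₁C_{A0}/(k₂−k₁)·(e^(−k₁t) − e^(−k₂t)).
e^(−k₁t) = e^(−0.501×1.28) = e^(−0.6413) = 0.5266; e^(−k₂t) = e^(−1.318) = 0.2676.
C_R = 0.501×1.38/(1.03−0.501) × (0.5266−0.2676) = 1.307×0.2591 = 0.3386 mol/dm³.
C_A = C_{A0}e^(−k₁t) = 0.7267 mol/dm³, so C_S = C_{A0}−C_A−C_R = 0.3147 mol/dm³; C_R/C_S = 1.08.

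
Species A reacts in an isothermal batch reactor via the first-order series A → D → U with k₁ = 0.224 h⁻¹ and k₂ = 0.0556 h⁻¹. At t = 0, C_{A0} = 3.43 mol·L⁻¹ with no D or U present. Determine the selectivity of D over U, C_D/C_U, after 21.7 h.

0.641

Solving the coupled first-order balances gives C_D(t) = [k₁/(k₂−k₁)]·C_{A0}·(e^(−k₁t) − e^(−k₂t)).
e^(−k₁t) = e^(−0.224×21.7) = e^(−4.861) = 0.007744; e^(−k₂t) = e^(−1.207) = 0.2992.
C_D = 0.224×3.43/(0.0556−0.224) × (0.007744−0.2992) = (-4.562)×(-0.2915) = 1.330 mol·L⁻¹.
C_A = C_{A0}e^(−k₁t) = 0.02656 mol·L⁻¹, so C_U = C_{A0}−C_A−C_D = 2.074 mol·L⁻¹; C_D/C_U = 0.641.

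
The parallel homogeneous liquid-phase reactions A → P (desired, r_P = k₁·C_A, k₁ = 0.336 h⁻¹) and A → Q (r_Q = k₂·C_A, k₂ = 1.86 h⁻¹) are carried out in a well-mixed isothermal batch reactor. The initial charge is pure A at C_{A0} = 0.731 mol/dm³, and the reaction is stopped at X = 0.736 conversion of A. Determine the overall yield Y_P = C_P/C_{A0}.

0.113

C_A = C_{A0}(1−X) = 0.1930 mol/dm³.
Both paths are first order in A, so the instantaneous fraction to P is constant: dC_P/d(−C_A) = k₁/(k₁+k₂) = 0.1530.
C_P = 0.1530·(C_{A0}−C_A) = 0.1530×0.5380 = 0.0823 mol/dm³.
Y_P = C_P/C_{A0} = 0.08232/0.731 = 0.113.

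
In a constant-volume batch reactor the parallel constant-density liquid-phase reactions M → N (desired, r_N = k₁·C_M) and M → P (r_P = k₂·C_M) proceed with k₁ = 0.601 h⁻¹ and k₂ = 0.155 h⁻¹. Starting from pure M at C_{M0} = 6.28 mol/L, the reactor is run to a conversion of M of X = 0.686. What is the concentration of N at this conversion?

C_M = C_{M0}(1−X) = 1.972 mol/L.
Both paths are first order in M, so the instantaneous fraction to N is constant: dC_N/d(−C_M) = k₁/(k₁+k₂) = 0.7950.
C_N = 0.7950·(C_{M0}−C_M) = 0.7950×4.308 = 3.42 mol/L.

3.42 mol/L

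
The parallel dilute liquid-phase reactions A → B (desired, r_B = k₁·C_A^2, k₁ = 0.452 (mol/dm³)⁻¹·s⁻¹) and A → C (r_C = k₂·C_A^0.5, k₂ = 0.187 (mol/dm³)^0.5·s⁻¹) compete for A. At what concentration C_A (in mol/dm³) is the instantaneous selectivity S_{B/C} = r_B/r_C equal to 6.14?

S_{B/C} = (k₁/k₂)·C_A^1.5 ⇒ C_A = (S·k₂/k₁)^(1/1.5).
= (6.14×0.187/0.452)^(0.6667) = (2.540)^(0.6667) = 1.86 mol/dm³.

1.86 mol/dm³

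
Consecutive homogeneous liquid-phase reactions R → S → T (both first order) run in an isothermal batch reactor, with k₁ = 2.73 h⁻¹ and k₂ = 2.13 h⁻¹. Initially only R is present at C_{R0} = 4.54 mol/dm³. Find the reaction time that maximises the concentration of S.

The intermediate peaks when r₁ = r₂, i.e. k₁e^(−k₁t) = k₂e^(−k₂t), giving t_opt = ln(k₂/k₁)/(k₂−k₁).
= ln(2.13/2.73)/(2.13−2.73) = ln(0.7802)/-0.6000 = -0.2482/-0.6000 = 0.414 h.

0.414 h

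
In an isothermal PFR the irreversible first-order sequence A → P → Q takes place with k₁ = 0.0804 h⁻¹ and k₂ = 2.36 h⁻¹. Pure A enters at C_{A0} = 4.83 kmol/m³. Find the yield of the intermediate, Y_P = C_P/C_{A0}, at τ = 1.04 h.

0.0294

For first-order series with pure A initially, C_P(τ) = k₁C_{A0}/(k₂−k₁)·(e^(−k₁τ) − e^(−k₂τ)).
e^(−k₁τ) = e^(−0.0804×1.04) = e^(−0.08362) = 0.9198; e^(−k₂τ) = e^(−2.454) = 0.08591.
C_P = 0.0804×4.83/(2.36−0.0804) × (0.9198−0.08591) = 0.1704×0.8339 = 0.1421 kmol/m³.
Y_P = C_P/C_{A0} = 0.1421/4.83 = 0.0294.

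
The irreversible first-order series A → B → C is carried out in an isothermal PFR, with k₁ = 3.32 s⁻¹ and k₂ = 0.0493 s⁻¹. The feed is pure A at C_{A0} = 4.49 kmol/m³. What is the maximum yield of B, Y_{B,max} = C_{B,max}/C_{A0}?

0.939

At the optimum, C_{B,max}/C_{A0} = (k₁/k₂)^[k₂/(k₂−k₁)].
= (3.32/0.0493)^(0.0493/(0.0493−3.32)) = (67.34)^(-0.01507) = 0.9385.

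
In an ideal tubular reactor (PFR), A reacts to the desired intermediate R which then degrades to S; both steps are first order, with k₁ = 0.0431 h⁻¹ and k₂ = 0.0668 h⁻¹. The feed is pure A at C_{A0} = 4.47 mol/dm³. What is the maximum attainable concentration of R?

1.30 mol/dm³

At the optimum, C_{R,max}/C_{A0} = (k₁/k₂)^[k₂/(k₂−k₁)].
= (0.0431/0.0668)^(0.0668/(0.0668−0.0431)) = (0.6452)^(2.819) = 0.2908.
C_{R,max} = 0.2908×4.47 = 1.30 mol/dm³.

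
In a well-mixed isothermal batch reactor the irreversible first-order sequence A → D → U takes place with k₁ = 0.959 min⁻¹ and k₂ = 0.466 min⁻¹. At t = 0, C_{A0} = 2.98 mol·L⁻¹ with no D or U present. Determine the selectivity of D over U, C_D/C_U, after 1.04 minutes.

The intermediate concentration in a first-order A→B→C sequence is C_D = k₁C_{A0}(e^(−k₁t) − e^(−k₂t))/(k₂−k₁).
e^(−k₁t) = e^(−0.959×1.04) = e^(−0.9974) = 0.3689; e^(−k₂t) = e^(−0.4846) = 0.6159.
C_D = 0.959×2.98/(0.466−0.959) × (0.3689−0.6159) = (-5.797)×(-0.2471) = 1.432 mol·L⁻¹.
C_A = C_{A0}e^(−k₁t) = 1.099 mol·L⁻¹, so C_U = C_{A0}−C_A−C_D = 0.4486 mol·L⁻¹; C_D/C_U = 3.19.

3.19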